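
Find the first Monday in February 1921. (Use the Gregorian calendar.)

February 1, 1921 is a Tuesday.
The first Monday is therefore February 7 (6 days later).

February 7, 1921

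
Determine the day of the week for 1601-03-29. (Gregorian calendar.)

Thursday

Doomsday rule: the anchor day for the 1600s is Tuesday. For year 01: 1÷12 = 0 r 1, and 1÷4 = 0, so 0+1+0 = 1.
Tuesday + 1 ≡ Wednesday — that's 1601's doomsday.
In March the doomsday date is Mar 14.
Mar 29 is 15 days after Mar 14; 15 mod 7 = 1, so Wednesday + 1 = Thursday.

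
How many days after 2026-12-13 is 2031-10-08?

Dec 13, 2026 → Dec 13, 2027: 365 days.
Dec 13, 2027 → Dec 13, 2028: 366 days (Feb 29, 2028 is in that span).
Dec 13, 2028 → Dec 13, 2029: 365 days.
Dec 13, 2029 → Dec 13, 2030: 365 days.
Dec 13, 2030 → Jan 13, 2031: 31 days (December has 31).
Jan 13, 2031 → Feb 13, 2031: 31 days (January has 31).
Feb 13, 2031 → Mar 13, 2031: 28 days (February has 28).
Mar 13, 2031 → Apr 13, 2031: 31 days (March has 31).
Apr 13, 2031 → May 13, 2031: 30 days (April has 30).
May 13, 2031 → Jun 13, 2031: 31 days (May has 31).
Jun 13, 2031 → Jul 13, 2031: 30 days (June has 30).
Jul 13, 2031 → Aug 13, 2031: 31 days (July has 31).
Aug 13, 2031 → Sep 13, 2031: 31 days (August has 31).
Sep 13, 2031 → Oct 8, 2031: 25 days.
Total: 1760 days.

1760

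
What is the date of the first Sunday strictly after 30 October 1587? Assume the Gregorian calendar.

November 1, 1587

Oct 30, 1587 is a Friday.
From Friday to the next Sunday is 2 days.
Oct 30, 1587 + 2 = Nov 1, 1587.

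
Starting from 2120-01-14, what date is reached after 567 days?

August 3, 2121

+366 (one year; includes Feb 29, 2120) → Jan 14, 2121 (201 left).
Jan has 31 days: +18 → Feb 1, 2121 (183 left).
Feb has 28 days: +28 → Mar 1, 2121 (155 left).
Mar has 31 days: +31 → Apr 1, 2121 (124 left).
Apr has 30 days: +30 → May 1, 2121 (94 left).
May has 31 days: +31 → Jun 1, 2121 (63 left).
Jun has 30 days: +30 → Jul 1, 2121 (33 left).
Jul has 31 days: +31 → Aug 1, 2121 (2 left).
+2 → Aug 3, 2121.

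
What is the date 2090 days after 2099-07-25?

April 15, 2105

+365 (one year) → Jul 25, 2100 (1725 left).
+365 (one year) → Jul 25, 2101 (1360 left).
+365 (one year) → Jul 25, 2102 (995 left).
+365 (one year) → Jul 25, 2103 (630 left).
+366 (one year; includes Feb 29, 2104) → Jul 25, 2104 (264 left).
Jul has 31 days: +7 → Aug 1, 2104 (257 left).
Aug has 31 days: +31 → Sep 1, 2104 (226 left).
Sep has 30 days: +30 → Oct 1, 2104 (196 left).
Oct has 31 days: +31 → Nov 1, 2104 (165 left).
Nov has 30 days: +30 → Dec 1, 2104 (135 left).
Dec has 31 days: +31 → Jan 1, 2105 (104 left).
Jan has 31 days: +31 → Feb 1, 2105 (73 left).
Feb has 28 days: +28 → Mar 1, 2105 (45 left).
Mar has 31 days: +31 → Apr 1, 2105 (14 left).
+14 → Apr 15, 2105.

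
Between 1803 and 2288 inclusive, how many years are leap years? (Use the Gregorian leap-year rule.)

Multiples of 4 in [1803,2288]: 122.
Of those, multiples of 100: 4 (not leap unless ÷400).
Multiples of 400: 1.
Leap years = 122 − 4 + 1 = 119.

119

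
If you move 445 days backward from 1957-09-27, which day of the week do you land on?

Monday

Sep 27, 1957 is a Friday.
445 mod 7 = 4, so 445 days before a Friday is Friday − 4 = Monday.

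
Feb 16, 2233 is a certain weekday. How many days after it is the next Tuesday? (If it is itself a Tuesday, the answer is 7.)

3

Feb 16, 2233 is a Saturday.
From Saturday to the next Tuesday is 3 days.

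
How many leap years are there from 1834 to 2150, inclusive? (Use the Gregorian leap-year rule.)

Multiples of 4 in [1834,2150]: 79.
Of those, multiples of 100: 3 (not leap unless ÷400).
Multiples of 400: 1.
Leap years = 79 − 3 + 1 = 77.

77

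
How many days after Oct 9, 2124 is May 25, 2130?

2054

Oct 9, 2124 → Oct 9, 2125: 365 days.
Oct 9, 2125 → Oct 9, 2126: 365 days.
Oct 9, 2126 → Oct 9, 2127: 365 days.
Oct 9, 2127 → Oct 9, 2128: 366 days (Feb 29, 2128 is in that span).
Oct 9, 2128 → Oct 9, 2129: 365 days.
Oct 9, 2129 → Nov 9, 2129: 31 days (October has 31).
Nov 9, 2129 → Dec 9, 2129: 30 days (November has 30).
Dec 9, 2129 → Jan 9, 2130: 31 days (December has 31).
Jan 9, 2130 → Feb 9, 2130: 31 days (January has 31).
Feb 9, 2130 → Mar 9, 2130: 28 days (February has 28).
Mar 9, 2130 → Apr 9, 2130: 31 days (March has 31).
Apr 9, 2130 → May 9, 2130: 30 days (April has 30).
May 9, 2130 → May 25, 2130: 16 days.
Total: 2054 days.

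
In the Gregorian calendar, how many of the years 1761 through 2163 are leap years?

97

Multiples of 4 in [1761,2163]: 100.
Of those, multiples of 100: 4 (not leap unless ÷400).
Multiples of 400: 1.
Leap years = 100 − 4 + 1 = 97.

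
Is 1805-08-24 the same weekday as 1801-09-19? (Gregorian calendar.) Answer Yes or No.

From Sep 19, 1801 to Aug 24, 1805 is 1435 days.
1435 mod 7 = 0, so they are the same weekday.
(Sep 19, 1801 is a Saturday; Aug 24, 1805 is a Saturday.)

Yes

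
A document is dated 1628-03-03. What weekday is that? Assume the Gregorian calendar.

Friday

Doomsday rule: the anchor day for the 1600s is Tuesday. For year 28: 28÷12 = 2 r 4, and 4÷4 = 1, so 2+4+1 = 7.
Tuesday + 7 ≡ Tuesday — that's 1628's doomsday.
In March the doomsday date is Mar 14.
Mar 3 is 11 days before Mar 14; 11 mod 7 = 4, so Tuesday − 4 = Friday.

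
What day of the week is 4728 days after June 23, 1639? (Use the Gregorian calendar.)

Sunday

First find the weekday of Jun 23, 1639. Doomsday rule: the anchor day for the 1600s is Tuesday. For year 39: 39÷12 = 3 r 3, and 3÷4 = 0, so 3+3+0 = 6.
Tuesday + 6 ≡ Monday — that's 1639's doomsday.
In June the doomsday date is Jun 6.
Jun 23 is 17 days after Jun 6; 17 mod 7 = 3, so Monday + 3 = Thursday.
4728 mod 7 = 3, so 4728 days after a Thursday is Thursday + 3 = Sunday.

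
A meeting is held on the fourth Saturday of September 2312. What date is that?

September 28, 2312

September 1, 2312 is a Sunday.
The first Saturday is therefore September 7 (6 days later).
The fourth Saturday is 7 + 3×7 = September 28.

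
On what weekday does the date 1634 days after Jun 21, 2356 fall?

Sunday

First find the weekday of Jun 21, 2356. Doomsday rule: the anchor day for the 2300s is Wednesday. For year 56: 56÷12 = 4 r 8, and 8÷4 = 2, so 4+8+2 = 14.
Wednesday + 14 ≡ Wednesday — that's 2356's doomsday.
In June the doomsday date is Jun 6.
Jun 21 is 15 days after Jun 6; 15 mod 7 = 1, so Wednesday + 1 = Thursday.
1634 mod 7 = 3, so 1634 days after a Thursday is Thursday + 3 = Sunday.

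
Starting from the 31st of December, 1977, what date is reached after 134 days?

May 14, 1978

Dec has 31 days: +1 → Jan 1, 1978 (133 left).
Jan has 31 days: +31 → Feb 1, 1978 (102 left).
Feb has 28 days: +28 → Mar 1, 1978 (74 left).
Mar has 31 days: +31 → Apr 1, 1978 (43 left).
Apr has 30 days: +30 → May 1, 1978 (13 left).
+13 → May 14, 1978.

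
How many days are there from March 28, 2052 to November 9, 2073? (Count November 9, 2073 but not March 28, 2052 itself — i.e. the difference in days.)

Mar 28, 2052 → Mar 28, 2053: 365 days.
Mar 28, 2053 → Mar 28, 2054: 365 days.
Mar 28, 2054 → Mar 28, 2055: 365 days.
Mar 28, 2055 → Mar 28, 2056: 366 days (Feb 29, 2056 is in that span).
Mar 28, 2056 → Mar 28, 2057: 365 days.
Mar 28, 2057 → Mar 28, 2058: 365 days.
Mar 28, 2058 → Mar 28, 2059: 365 days.
Mar 28, 2059 → Mar 28, 2060: 366 days (Feb 29, 2060 is in that span).
Mar 28, 2060 → Mar 28, 2061: 365 days.
Mar 28, 2061 → Mar 28, 2062: 365 days.
Mar 28, 2062 → Mar 28, 2063: 365 days.
Mar 28, 2063 → Mar 28, 2064: 366 days (Feb 29, 2064 is in that span).
Mar 28, 2064 → Mar 28, 2065: 365 days.
Mar 28, 2065 → Mar 28, 2066: 365 days.
Mar 28, 2066 → Mar 28, 2067: 365 days.
Mar 28, 2067 → Mar 28, 2068: 366 days (Feb 29, 2068 is in that span).
Mar 28, 2068 → Mar 28, 2069: 365 days.
Mar 28, 2069 → Mar 28, 2070: 365 days.
Mar 28, 2070 → Mar 28, 2071: 365 days.
Mar 28, 2071 → Mar 28, 2072: 366 days (Feb 29, 2072 is in that span).
Mar 28, 2072 → Mar 28, 2073: 365 days.
Mar 28, 2073 → Apr 28, 2073: 31 days (March has 31).
Apr 28, 2073 → May 28, 2073: 30 days (April has 30).
May 28, 2073 → Jun 28, 2073: 31 days (May has 31).
Jun 28, 2073 → Jul 28, 2073: 30 days (June has 30).
Jul 28, 2073 → Aug 28, 2073: 31 days (July has 31).
Aug 28, 2073 → Sep 28, 2073: 31 days (August has 31).
Sep 28, 2073 → Oct 28, 2073: 30 days (September has 30).
Oct 28, 2073 → Nov 9, 2073: 12 days.
Total: 7896 days.

7896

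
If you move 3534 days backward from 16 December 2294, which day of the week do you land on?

Monday

Dec 16, 2294 is a Sunday.
3534 mod 7 = 6, so 3534 days before a Sunday is Sunday − 6 = Monday.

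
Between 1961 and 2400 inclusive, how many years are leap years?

Multiples of 4 in [1961,2400]: 110.
Of those, multiples of 100: 5 (not leap unless ÷400).
Multiples of 400: 2.
Leap years = 110 − 5 + 2 = 107.

107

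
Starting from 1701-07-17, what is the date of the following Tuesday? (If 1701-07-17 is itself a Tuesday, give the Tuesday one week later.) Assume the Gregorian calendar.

July 19, 1701

Jul 17, 1701 is a Sunday.
From Sunday to the next Tuesday is 2 days.
Jul 17, 1701 + 2 = Jul 19, 1701.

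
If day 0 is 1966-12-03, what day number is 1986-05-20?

Dec 3, 1966 → Dec 3, 1967: 365 days.
Dec 3, 1967 → Dec 3, 1968: 366 days (Feb 29, 1968 is in that span).
Dec 3, 1968 → Dec 3, 1969: 365 days.
Dec 3, 1969 → Dec 3, 1970: 365 days.
Dec 3, 1970 → Dec 3, 1971: 365 days.
Dec 3, 1971 → Dec 3, 1972: 366 days (Feb 29, 1972 is in that span).
Dec 3, 1972 → Dec 3, 1973: 365 days.
Dec 3, 1973 → Dec 3, 1974: 365 days.
Dec 3, 1974 → Dec 3, 1975: 365 days.
Dec 3, 1975 → Dec 3, 1976: 366 days (Feb 29, 1976 is in that span).
Dec 3, 1976 → Dec 3, 1977: 365 days.
Dec 3, 1977 → Dec 3, 1978: 365 days.
Dec 3, 1978 → Dec 3, 1979: 365 days.
Dec 3, 1979 → Dec 3, 1980: 366 days (Feb 29, 1980 is in that span).
Dec 3, 1980 → Dec 3, 1981: 365 days.
Dec 3, 1981 → Dec 3, 1982: 365 days.
Dec 3, 1982 → Dec 3, 1983: 365 days.
Dec 3, 1983 → Dec 3, 1984: 366 days (Feb 29, 1984 is in that span).
Dec 3, 1984 → Dec 3, 1985: 365 days.
Dec 3, 1985 → Jan 3, 1986: 31 days (December has 31).
Jan 3, 1986 → Feb 3, 1986: 31 days (January has 31).
Feb 3, 1986 → Mar 3, 1986: 28 days (February has 28).
Mar 3, 1986 → Apr 3, 1986: 31 days (March has 31).
Apr 3, 1986 → May 3, 1986: 30 days (April has 30).
May 3, 1986 → May 20, 1986: 17 days.
Total: 7108 days.

7108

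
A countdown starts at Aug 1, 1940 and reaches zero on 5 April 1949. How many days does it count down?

3169

Aug 1, 1940 → Aug 1, 1941: 365 days.
Aug 1, 1941 → Aug 1, 1942: 365 days.
Aug 1, 1942 → Aug 1, 1943: 365 days.
Aug 1, 1943 → Aug 1, 1944: 366 days (Feb 29, 1944 is in that span).
Aug 1, 1944 → Aug 1, 1945: 365 days.
Aug 1, 1945 → Aug 1, 1946: 365 days.
Aug 1, 1946 → Aug 1, 1947: 365 days.
Aug 1, 1947 → Aug 1, 1948: 366 days (Feb 29, 1948 is in that span).
Aug 1, 1948 → Sep 1, 1948: 31 days (August has 31).
Sep 1, 1948 → Oct 1, 1948: 30 days (September has 30).
Oct 1, 1948 → Nov 1, 1948: 31 days (October has 31).
Nov 1, 1948 → Dec 1, 1948: 30 days (November has 30).
Dec 1, 1948 → Jan 1, 1949: 31 days (December has 31).
Jan 1, 1949 → Feb 1, 1949: 31 days (January has 31).
Feb 1, 1949 → Mar 1, 1949: 28 days (February has 28).
Mar 1, 1949 → Apr 1, 1949: 31 days (March has 31).
Apr 1, 1949 → Apr 5, 1949: 4 days.
Total: 3169 days.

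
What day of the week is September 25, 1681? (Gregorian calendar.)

Thursday

Doomsday rule: the anchor day for the 1600s is Tuesday. For year 81: 81÷12 = 6 r 9, and 9÷4 = 2, so 6+9+2 = 17.
Tuesday + 17 ≡ Friday — that's 1681's doomsday.
In September the doomsday date is Sep 5.
Sep 25 is 20 days after Sep 5; 20 mod 7 = 6, so Friday + 6 = Thursday.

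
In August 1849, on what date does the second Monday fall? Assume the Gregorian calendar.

August 13, 1849

August 1, 1849 is a Wednesday.
The first Monday is therefore August 6 (5 days later).
The second Monday is 6 + 1×7 = August 13.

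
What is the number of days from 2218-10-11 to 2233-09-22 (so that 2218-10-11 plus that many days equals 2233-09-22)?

Oct 11, 2218 → Oct 11, 2219: 365 days.
Oct 11, 2219 → Oct 11, 2220: 366 days (Feb 29, 2220 is in that span).
Oct 11, 2220 → Oct 11, 2221: 365 days.
Oct 11, 2221 → Oct 11, 2222: 365 days.
Oct 11, 2222 → Oct 11, 2223: 365 days.
Oct 11, 2223 → Oct 11, 2224: 366 days (Feb 29, 2224 is in that span).
Oct 11, 2224 → Oct 11, 2225: 365 days.
Oct 11, 2225 → Oct 11, 2226: 365 days.
Oct 11, 2226 → Oct 11, 2227: 365 days.
Oct 11, 2227 → Oct 11, 2228: 366 days (Feb 29, 2228 is in that span).
Oct 11, 2228 → Oct 11, 2229: 365 days.
Oct 11, 2229 → Oct 11, 2230: 365 days.
Oct 11, 2230 → Oct 11, 2231: 365 days.
Oct 11, 2231 → Oct 11, 2232: 366 days (Feb 29, 2232 is in that span).
Oct 11, 2232 → Nov 11, 2232: 31 days (October has 31).
Nov 11, 2232 → Dec 11, 2232: 30 days (November has 30).
Dec 11, 2232 → Jan 11, 2233: 31 days (December has 31).
Jan 11, 2233 → Feb 11, 2233: 31 days (January has 31).
Feb 11, 2233 → Mar 11, 2233: 28 days (February has 28).
Mar 11, 2233 → Apr 11, 2233: 31 days (March has 31).
Apr 11, 2233 → May 11, 2233: 30 days (April has 30).
May 11, 2233 → Jun 11, 2233: 31 days (May has 31).
Jun 11, 2233 → Jul 11, 2233: 30 days (June has 30).
Jul 11, 2233 → Aug 11, 2233: 31 days (July has 31).
Aug 11, 2233 → Sep 11, 2233: 31 days (August has 31).
Sep 11, 2233 → Sep 22, 2233: 11 days.
Total: 5460 days.

5460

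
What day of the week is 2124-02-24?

Doomsday rule: the anchor day for the 2100s is Sunday. For year 24: 24÷12 = 2 r 0, and 0÷4 = 0, so 2+0+0 = 2.
Sunday + 2 ≡ Tuesday — that's 2124's doomsday.
In February the doomsday date is Feb 29 (2124 is a leap year (divisible by 4)).
Feb 24 is 5 days before Feb 29; 5 mod 7 = 5, so Tuesday − 5 = Thursday.

Thursday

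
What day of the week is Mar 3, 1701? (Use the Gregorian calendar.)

Doomsday rule: the anchor day for the 1700s is Sunday. For year 01: 1÷12 = 0 r 1, and 1÷4 = 0, so 0+1+0 = 1.
Sunday + 1 ≡ Monday — that's 1701's doomsday.
In March the doomsday date is Mar 14.
Mar 3 is 11 days before Mar 14; 11 mod 7 = 4, so Monday − 4 = Thursday.

Thursday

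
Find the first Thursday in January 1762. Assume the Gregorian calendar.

January 1, 1762 is a Friday.
The first Thursday is therefore January 7 (6 days later).

January 7, 1762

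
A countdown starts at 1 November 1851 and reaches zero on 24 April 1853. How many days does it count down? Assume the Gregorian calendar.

540

Nov 1, 1851 → Nov 1, 1852: 366 days (Feb 29, 1852 is in that span).
Nov 1, 1852 → Dec 1, 1852: 30 days (November has 30).
Dec 1, 1852 → Jan 1, 1853: 31 days (December has 31).
Jan 1, 1853 → Feb 1, 1853: 31 days (January has 31).
Feb 1, 1853 → Mar 1, 1853: 28 days (February has 28).
Mar 1, 1853 → Apr 1, 1853: 31 days (March has 31).
Apr 1, 1853 → Apr 24, 1853: 23 days.
Total: 540 days.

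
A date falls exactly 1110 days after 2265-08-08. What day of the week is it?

Saturday

Aug 8, 2265 is a Tuesday.
1110 mod 7 = 4, so 1110 days after a Tuesday is Tuesday + 4 = Saturday.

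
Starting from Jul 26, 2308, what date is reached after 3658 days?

August 1, 2318

+365 (one year) → Jul 26, 2309 (3293 left).
+365 (one year) → Jul 26, 2310 (2928 left).
+365 (one year) → Jul 26, 2311 (2563 left).
+366 (one year; includes Feb 29, 2312) → Jul 26, 2312 (2197 left).
+365 (one year) → Jul 26, 2313 (1832 left).
+365 (one year) → Jul 26, 2314 (1467 left).
+365 (one year) → Jul 26, 2315 (1102 left).
+366 (one year; includes Feb 29, 2316) → Jul 26, 2316 (736 left).
+365 (one year) → Jul 26, 2317 (371 left).
Jul has 31 days: +6 → Aug 1, 2317 (365 left).
Aug has 31 days: +31 → Sep 1, 2317 (334 left).
Sep has 30 days: +30 → Oct 1, 2317 (304 left).
Oct has 31 days: +31 → Nov 1, 2317 (273 left).
Nov has 30 days: +30 → Dec 1, 2317 (243 left).
Dec has 31 days: +31 → Jan 1, 2318 (212 left).
Jan has 31 days: +31 → Feb 1, 2318 (181 left).
Feb has 28 days: +28 → Mar 1, 2318 (153 left).
Mar has 31 days: +31 → Apr 1, 2318 (122 left).
Apr has 30 days: +30 → May 1, 2318 (92 left).
May has 31 days: +31 → Jun 1, 2318 (61 left).
Jun has 30 days: +30 → Jul 1, 2318 (31 left).
Jul has 31 days: +31 → Aug 1, 2318 (0 left).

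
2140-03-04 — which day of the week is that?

Friday

Doomsday rule: the anchor day for the 2100s is Sunday. For year 40: 40÷12 = 3 r 4, and 4÷4 = 1, so 3+4+1 = 8.
Sunday + 8 ≡ Monday — that's 2140's doomsday.
In March the doomsday date is Mar 14.
Mar 4 is 10 days before Mar 14; 10 mod 7 = 3, so Monday − 3 = Friday.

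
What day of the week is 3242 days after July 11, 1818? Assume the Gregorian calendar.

Sunday

Jul 11, 1818 is a Saturday.
3242 mod 7 = 1, so 3242 days after a Saturday is Saturday + 1 = Sunday.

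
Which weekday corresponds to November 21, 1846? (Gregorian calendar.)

Saturday

Doomsday rule: the anchor day for the 1800s is Friday. For year 46: 46÷12 = 3 r 10, and 10÷4 = 2, so 3+10+2 = 15.
Friday + 15 ≡ Saturday — that's 1846's doomsday.
In November the doomsday date is Nov 7.
Nov 21 is 14 days after Nov 7; 14 mod 7 = 0, so Saturday + 0 = Saturday.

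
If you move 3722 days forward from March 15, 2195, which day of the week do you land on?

Mar 15, 2195 is a Sunday.
3722 mod 7 = 5, so 3722 days after a Sunday is Sunday + 5 = Friday.

Friday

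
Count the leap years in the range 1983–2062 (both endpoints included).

Multiples of 4 in [1983,2062]: 20.
Of those, multiples of 100: 1 (not leap unless ÷400).
Multiples of 400: 1.
Leap years = 20 − 1 + 1 = 20.

20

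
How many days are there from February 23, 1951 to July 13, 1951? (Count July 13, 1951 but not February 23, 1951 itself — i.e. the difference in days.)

Feb 23, 1951 → Mar 23, 1951: 28 days (February has 28).
Mar 23, 1951 → Apr 23, 1951: 31 days (March has 31).
Apr 23, 1951 → May 23, 1951: 30 days (April has 30).
May 23, 1951 → Jun 23, 1951: 31 days (May has 31).
Jun 23, 1951 → Jul 13, 1951: 20 days.
Total: 140 days.

140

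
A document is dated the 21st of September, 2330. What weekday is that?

Doomsday rule: the anchor day for the 2300s is Wednesday. For year 30: 30÷12 = 2 r 6, and 6÷4 = 1, so 2+6+1 = 9.
Wednesday + 9 ≡ Friday — that's 2330's doomsday.
In September the doomsday date is Sep 5.
Sep 21 is 16 days after Sep 5; 16 mod 7 = 2, so Friday + 2 = Sunday.

Sunday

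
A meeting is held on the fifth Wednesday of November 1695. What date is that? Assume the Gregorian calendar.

November 1, 1695 is a Tuesday.
The first Wednesday is therefore November 2 (1 days later).
The fifth Wednesday is 2 + 4×7 = November 30.

November 30, 1695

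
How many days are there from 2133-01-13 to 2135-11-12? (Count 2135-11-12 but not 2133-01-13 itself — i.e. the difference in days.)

1033

Jan 13, 2133 → Jan 13, 2134: 365 days.
Jan 13, 2134 → Jan 13, 2135: 365 days.
Jan 13, 2135 → Feb 13, 2135: 31 days (January has 31).
Feb 13, 2135 → Mar 13, 2135: 28 days (February has 28).
Mar 13, 2135 → Apr 13, 2135: 31 days (March has 31).
Apr 13, 2135 → May 13, 2135: 30 days (April has 30).
May 13, 2135 → Jun 13, 2135: 31 days (May has 31).
Jun 13, 2135 → Jul 13, 2135: 30 days (June has 30).
Jul 13, 2135 → Aug 13, 2135: 31 days (July has 31).
Aug 13, 2135 → Sep 13, 2135: 31 days (August has 31).
Sep 13, 2135 → Oct 13, 2135: 30 days (September has 30).
Oct 13, 2135 → Nov 12, 2135: 30 days.
Total: 1033 days.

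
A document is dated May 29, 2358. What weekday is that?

Doomsday rule: the anchor day for the 2300s is Wednesday. For year 58: 58÷12 = 4 r 10, and 10÷4 = 2, so 4+10+2 = 16.
Wednesday + 16 ≡ Friday — that's 2358's doomsday.
In May the doomsday date is May 9.
May 29 is 20 days after May 9; 20 mod 7 = 6, so Friday + 6 = Thursday.

Thursday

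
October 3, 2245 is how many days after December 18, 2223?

Dec 18, 2223 → Dec 18, 2224: 366 days (Feb 29, 2224 is in that span).
Dec 18, 2224 → Dec 18, 2225: 365 days.
Dec 18, 2225 → Dec 18, 2226: 365 days.
Dec 18, 2226 → Dec 18, 2227: 365 days.
Dec 18, 2227 → Dec 18, 2228: 366 days (Feb 29, 2228 is in that span).
Dec 18, 2228 → Dec 18, 2229: 365 days.
Dec 18, 2229 → Dec 18, 2230: 365 days.
Dec 18, 2230 → Dec 18, 2231: 365 days.
Dec 18, 2231 → Dec 18, 2232: 366 days (Feb 29, 2232 is in that span).
Dec 18, 2232 → Dec 18, 2233: 365 days.
Dec 18, 2233 → Dec 18, 2234: 365 days.
Dec 18, 2234 → Dec 18, 2235: 365 days.
Dec 18, 2235 → Dec 18, 2236: 366 days (Feb 29, 2236 is in that span).
Dec 18, 2236 → Dec 18, 2237: 365 days.
Dec 18, 2237 → Dec 18, 2238: 365 days.
Dec 18, 2238 → Dec 18, 2239: 365 days.
Dec 18, 2239 → Dec 18, 2240: 366 days (Feb 29, 2240 is in that span).
Dec 18, 2240 → Dec 18, 2241: 365 days.
Dec 18, 2241 → Dec 18, 2242: 365 days.
Dec 18, 2242 → Dec 18, 2243: 365 days.
Dec 18, 2243 → Dec 18, 2244: 366 days (Feb 29, 2244 is in that span).
Dec 18, 2244 → Jan 18, 2245: 31 days (December has 31).
Jan 18, 2245 → Feb 18, 2245: 31 days (January has 31).
Feb 18, 2245 → Mar 18, 2245: 28 days (February has 28).
Mar 18, 2245 → Apr 18, 2245: 31 days (March has 31).
Apr 18, 2245 → May 18, 2245: 30 days (April has 30).
May 18, 2245 → Jun 18, 2245: 31 days (May has 31).
Jun 18, 2245 → Jul 18, 2245: 30 days (June has 30).
Jul 18, 2245 → Aug 18, 2245: 31 days (July has 31).
Aug 18, 2245 → Sep 18, 2245: 31 days (August has 31).
Sep 18, 2245 → Oct 3, 2245: 15 days.
Total: 7960 days.

7960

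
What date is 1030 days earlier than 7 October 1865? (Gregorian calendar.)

December 12, 1862

−365 (one year) → Oct 7, 1864 (665 left).
−366 (one year; includes Feb 29, 1864) → Oct 7, 1863 (299 left).
−7 → Sep 30, 1863 (end of Sep, 30 days; 292 left).
−30 → Aug 31, 1863 (end of Aug, 31 days; 262 left).
−31 → Jul 31, 1863 (end of Jul, 31 days; 231 left).
−31 → Jun 30, 1863 (end of Jun, 30 days; 200 left).
−30 → May 31, 1863 (end of May, 31 days; 170 left).
−31 → Apr 30, 1863 (end of Apr, 30 days; 139 left).
−30 → Mar 31, 1863 (end of Mar, 31 days; 109 left).
−31 → Feb 28, 1863 (end of Feb, 28 days; 78 left).
−28 → Jan 31, 1863 (end of Jan, 31 days; 50 left).
−31 → Dec 31, 1862 (end of Dec, 31 days; 19 left).
−19 → Dec 12, 1862.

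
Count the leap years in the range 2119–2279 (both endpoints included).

39

Multiples of 4 in [2119,2279]: 40.
Of those, multiples of 100: 1 (not leap unless ÷400).
Multiples of 400: 0.
Leap years = 40 − 1 + 0 = 39.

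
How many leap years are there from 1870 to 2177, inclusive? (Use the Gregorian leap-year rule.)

75

Multiples of 4 in [1870,2177]: 77.
Of those, multiples of 100: 3 (not leap unless ÷400).
Multiples of 400: 1.
Leap years = 77 − 3 + 1 = 75.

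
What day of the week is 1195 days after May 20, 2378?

Thursday

First find the weekday of May 20, 2378. Doomsday rule: the anchor day for the 2300s is Wednesday. For year 78: 78÷12 = 6 r 6, and 6÷4 = 1, so 6+6+1 = 13.
Wednesday + 13 ≡ Tuesday — that's 2378's doomsday.
In May the doomsday date is May 9.
May 20 is 11 days after May 9; 11 mod 7 = 4, so Tuesday + 4 = Saturday.
1195 mod 7 = 5, so 1195 days after a Saturday is Saturday + 5 = Thursday.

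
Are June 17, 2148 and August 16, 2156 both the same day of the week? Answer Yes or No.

From Jun 17, 2148 to Aug 16, 2156 is 2982 days.
2982 mod 7 = 0, so they are the same weekday.
(Jun 17, 2148 is a Monday; Aug 16, 2156 is a Monday.)

Yes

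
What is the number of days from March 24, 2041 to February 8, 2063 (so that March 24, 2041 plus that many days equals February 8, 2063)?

Mar 24, 2041 → Mar 24, 2042: 365 days.
Mar 24, 2042 → Mar 24, 2043: 365 days.
Mar 24, 2043 → Mar 24, 2044: 366 days (Feb 29, 2044 is in that span).
Mar 24, 2044 → Mar 24, 2045: 365 days.
Mar 24, 2045 → Mar 24, 2046: 365 days.
Mar 24, 2046 → Mar 24, 2047: 365 days.
Mar 24, 2047 → Mar 24, 2048: 366 days (Feb 29, 2048 is in that span).
Mar 24, 2048 → Mar 24, 2049: 365 days.
Mar 24, 2049 → Mar 24, 2050: 365 days.
Mar 24, 2050 → Mar 24, 2051: 365 days.
Mar 24, 2051 → Mar 24, 2052: 366 days (Feb 29, 2052 is in that span).
Mar 24, 2052 → Mar 24, 2053: 365 days.
Mar 24, 2053 → Mar 24, 2054: 365 days.
Mar 24, 2054 → Mar 24, 2055: 365 days.
Mar 24, 2055 → Mar 24, 2056: 366 days (Feb 29, 2056 is in that span).
Mar 24, 2056 → Mar 24, 2057: 365 days.
Mar 24, 2057 → Mar 24, 2058: 365 days.
Mar 24, 2058 → Mar 24, 2059: 365 days.
Mar 24, 2059 → Mar 24, 2060: 366 days (Feb 29, 2060 is in that span).
Mar 24, 2060 → Mar 24, 2061: 365 days.
Mar 24, 2061 → Mar 24, 2062: 365 days.
Mar 24, 2062 → Apr 24, 2062: 31 days (March has 31).
Apr 24, 2062 → May 24, 2062: 30 days (April has 30).
May 24, 2062 → Jun 24, 2062: 31 days (May has 31).
Jun 24, 2062 → Jul 24, 2062: 30 days (June has 30).
Jul 24, 2062 → Aug 24, 2062: 31 days (July has 31).
Aug 24, 2062 → Sep 24, 2062: 31 days (August has 31).
Sep 24, 2062 → Oct 24, 2062: 30 days (September has 30).
Oct 24, 2062 → Nov 24, 2062: 31 days (October has 31).
Nov 24, 2062 → Dec 24, 2062: 30 days (November has 30).
Dec 24, 2062 → Jan 24, 2063: 31 days (December has 31).
Jan 24, 2063 → Feb 8, 2063: 15 days.
Total: 7991 days.

7991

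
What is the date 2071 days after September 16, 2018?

May 18, 2024

+365 (one year) → Sep 16, 2019 (1706 left).
+366 (one year; includes Feb 29, 2020) → Sep 16, 2020 (1340 left).
+365 (one year) → Sep 16, 2021 (975 left).
+365 (one year) → Sep 16, 2022 (610 left).
+365 (one year) → Sep 16, 2023 (245 left).
Sep has 30 days: +15 → Oct 1, 2023 (230 left).
Oct has 31 days: +31 → Nov 1, 2023 (199 left).
Nov has 30 days: +30 → Dec 1, 2023 (169 left).
Dec has 31 days: +31 → Jan 1, 2024 (138 left).
Jan has 31 days: +31 → Feb 1, 2024 (107 left).
Feb has 29 days: +29 → Mar 1, 2024 (78 left).
Mar has 31 days: +31 → Apr 1, 2024 (47 left).
Apr has 30 days: +30 → May 1, 2024 (17 left).
+17 → May 18, 2024.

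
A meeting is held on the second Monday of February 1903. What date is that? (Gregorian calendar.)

February 9, 1903

February 1, 1903 is a Sunday.
The first Monday is therefore February 2 (1 days later).
The second Monday is 2 + 1×7 = February 9.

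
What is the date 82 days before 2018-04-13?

−13 → Mar 31, 2018 (end of Mar, 31 days; 69 left).
−31 → Feb 28, 2018 (end of Feb, 28 days; 38 left).
−28 → Jan 31, 2018 (end of Jan, 31 days; 10 left).
−10 → Jan 21, 2018.

January 21, 2018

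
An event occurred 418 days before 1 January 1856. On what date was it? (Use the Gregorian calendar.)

November 9, 1854

−365 (one year) → Jan 1, 1855 (53 left).
−1 → Dec 31, 1854 (end of Dec, 31 days; 52 left).
−31 → Nov 30, 1854 (end of Nov, 30 days; 21 left).
−21 → Nov 9, 1854.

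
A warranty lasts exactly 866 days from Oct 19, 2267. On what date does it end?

+366 (one year; includes Feb 29, 2268) → Oct 19, 2268 (500 left).
+365 (one year) → Oct 19, 2269 (135 left).
Oct has 31 days: +13 → Nov 1, 2269 (122 left).
Nov has 30 days: +30 → Dec 1, 2269 (92 left).
Dec has 31 days: +31 → Jan 1, 2270 (61 left).
Jan has 31 days: +31 → Feb 1, 2270 (30 left).
Feb has 28 days: +28 → Mar 1, 2270 (2 left).
+2 → Mar 3, 2270.

March 3, 2270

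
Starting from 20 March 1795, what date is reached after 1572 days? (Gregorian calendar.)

July 9, 1799

+366 (one year; includes Feb 29, 1796) → Mar 20, 1796 (1206 left).
+365 (one year) → Mar 20, 1797 (841 left).
+365 (one year) → Mar 20, 1798 (476 left).
+365 (one year) → Mar 20, 1799 (111 left).
Mar has 31 days: +12 → Apr 1, 1799 (99 left).
Apr has 30 days: +30 → May 1, 1799 (69 left).
May has 31 days: +31 → Jun 1, 1799 (38 left).
Jun has 30 days: +30 → Jul 1, 1799 (8 left).
+8 → Jul 9, 1799.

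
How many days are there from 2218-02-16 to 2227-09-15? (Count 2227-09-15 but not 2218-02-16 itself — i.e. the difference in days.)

3498

Feb 16, 2218 → Feb 16, 2219: 365 days.
Feb 16, 2219 → Feb 16, 2220: 365 days.
Feb 16, 2220 → Feb 16, 2221: 366 days (Feb 29, 2220 is in that span).
Feb 16, 2221 → Feb 16, 2222: 365 days.
Feb 16, 2222 → Feb 16, 2223: 365 days.
Feb 16, 2223 → Feb 16, 2224: 365 days.
Feb 16, 2224 → Feb 16, 2225: 366 days (Feb 29, 2224 is in that span).
Feb 16, 2225 → Feb 16, 2226: 365 days.
Feb 16, 2226 → Feb 16, 2227: 365 days.
Feb 16, 2227 → Mar 16, 2227: 28 days (February has 28).
Mar 16, 2227 → Apr 16, 2227: 31 days (March has 31).
Apr 16, 2227 → May 16, 2227: 30 days (April has 30).
May 16, 2227 → Jun 16, 2227: 31 days (May has 31).
Jun 16, 2227 → Jul 16, 2227: 30 days (June has 30).
Jul 16, 2227 → Aug 16, 2227: 31 days (July has 31).
Aug 16, 2227 → Sep 15, 2227: 30 days.
Total: 3498 days.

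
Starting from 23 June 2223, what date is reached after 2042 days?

+366 (one year; includes Feb 29, 2224) → Jun 23, 2224 (1676 left).
+365 (one year) → Jun 23, 2225 (1311 left).
+365 (one year) → Jun 23, 2226 (946 left).
+365 (one year) → Jun 23, 2227 (581 left).
+366 (one year; includes Feb 29, 2228) → Jun 23, 2228 (215 left).
Jun has 30 days: +8 → Jul 1, 2228 (207 left).
Jul has 31 days: +31 → Aug 1, 2228 (176 left).
Aug has 31 days: +31 → Sep 1, 2228 (145 left).
Sep has 30 days: +30 → Oct 1, 2228 (115 left).
Oct has 31 days: +31 → Nov 1, 2228 (84 left).
Nov has 30 days: +30 → Dec 1, 2228 (54 left).
Dec has 31 days: +31 → Jan 1, 2229 (23 left).
+23 → Jan 24, 2229.

January 24, 2229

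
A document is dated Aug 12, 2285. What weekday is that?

Wednesday

Doomsday rule: the anchor day for the 2200s is Friday. For year 85: 85÷12 = 7 r 1, and 1÷4 = 0, so 7+1+0 = 8.
Friday + 8 ≡ Saturday — that's 2285's doomsday.
In August the doomsday date is Aug 8.
Aug 12 is 4 days after Aug 8; 4 mod 7 = 4, so Saturday + 4 = Wednesday.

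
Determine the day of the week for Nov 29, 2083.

Doomsday rule: the anchor day for the 2000s is Tuesday. For year 83: 83÷12 = 6 r 11, and 11÷4 = 2, so 6+11+2 = 19.
Tuesday + 19 ≡ Sunday — that's 2083's doomsday.
In November the doomsday date is Nov 7.
Nov 29 is 22 days after Nov 7; 22 mod 7 = 1, so Sunday + 1 = Monday.

Monday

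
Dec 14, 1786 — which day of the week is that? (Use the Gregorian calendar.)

Thursday

Doomsday rule: the anchor day for the 1700s is Sunday. For year 86: 86÷12 = 7 r 2, and 2÷4 = 0, so 7+2+0 = 9.
Sunday + 9 ≡ Tuesday — that's 1786's doomsday.
In December the doomsday date is Dec 12.
Dec 14 is 2 days after Dec 12; 2 mod 7 = 2, so Tuesday + 2 = Thursday.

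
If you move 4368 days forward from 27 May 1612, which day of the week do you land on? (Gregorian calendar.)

May 27, 1612 is a Sunday.
4368 mod 7 = 0, so 4368 days after a Sunday is Sunday + 0 = Sunday.

Sunday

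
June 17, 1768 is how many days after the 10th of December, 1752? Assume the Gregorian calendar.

Dec 10, 1752 → Dec 10, 1753: 365 days.
Dec 10, 1753 → Dec 10, 1754: 365 days.
Dec 10, 1754 → Dec 10, 1755: 365 days.
Dec 10, 1755 → Dec 10, 1756: 366 days (Feb 29, 1756 is in that span).
Dec 10, 1756 → Dec 10, 1757: 365 days.
Dec 10, 1757 → Dec 10, 1758: 365 days.
Dec 10, 1758 → Dec 10, 1759: 365 days.
Dec 10, 1759 → Dec 10, 1760: 366 days (Feb 29, 1760 is in that span).
Dec 10, 1760 → Dec 10, 1761: 365 days.
Dec 10, 1761 → Dec 10, 1762: 365 days.
Dec 10, 1762 → Dec 10, 1763: 365 days.
Dec 10, 1763 → Dec 10, 1764: 366 days (Feb 29, 1764 is in that span).
Dec 10, 1764 → Dec 10, 1765: 365 days.
Dec 10, 1765 → Dec 10, 1766: 365 days.
Dec 10, 1766 → Dec 10, 1767: 365 days.
Dec 10, 1767 → Jan 10, 1768: 31 days (December has 31).
Jan 10, 1768 → Feb 10, 1768: 31 days (January has 31).
Feb 10, 1768 → Mar 10, 1768: 29 days (February has 29).
Mar 10, 1768 → Apr 10, 1768: 31 days (March has 31).
Apr 10, 1768 → May 10, 1768: 30 days (April has 30).
May 10, 1768 → Jun 10, 1768: 31 days (May has 31).
Jun 10, 1768 → Jun 17, 1768: 7 days.
Total: 5668 days.

5668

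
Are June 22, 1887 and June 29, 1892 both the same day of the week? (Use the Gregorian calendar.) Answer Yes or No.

Yes

From Jun 22, 1887 to Jun 29, 1892 is 1834 days.
1834 mod 7 = 0, so they are the same weekday.
(Jun 22, 1887 is a Wednesday; Jun 29, 1892 is a Wednesday.)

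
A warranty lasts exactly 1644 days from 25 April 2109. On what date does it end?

+365 (one year) → Apr 25, 2110 (1279 left).
+365 (one year) → Apr 25, 2111 (914 left).
+366 (one year; includes Feb 29, 2112) → Apr 25, 2112 (548 left).
+365 (one year) → Apr 25, 2113 (183 left).
Apr has 30 days: +6 → May 1, 2113 (177 left).
May has 31 days: +31 → Jun 1, 2113 (146 left).
Jun has 30 days: +30 → Jul 1, 2113 (116 left).
Jul has 31 days: +31 → Aug 1, 2113 (85 left).
Aug has 31 days: +31 → Sep 1, 2113 (54 left).
Sep has 30 days: +30 → Oct 1, 2113 (24 left).
+24 → Oct 25, 2113.

October 25, 2113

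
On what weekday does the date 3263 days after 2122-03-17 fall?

First find the weekday of Mar 17, 2122. Doomsday rule: the anchor day for the 2100s is Sunday. For year 22: 22÷12 = 1 r 10, and 10÷4 = 2, so 1+10+2 = 13.
Sunday + 13 ≡ Saturday — that's 2122's doomsday.
In March the doomsday date is Mar 14.
Mar 17 is 3 days after Mar 14; 3 mod 7 = 3, so Saturday + 3 = Tuesday.
3263 mod 7 = 1, so 3263 days after a Tuesday is Tuesday + 1 = Wednesday.

Wednesday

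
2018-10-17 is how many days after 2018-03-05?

226

Mar 5, 2018 → Apr 5, 2018: 31 days (March has 31).
Apr 5, 2018 → May 5, 2018: 30 days (April has 30).
May 5, 2018 → Jun 5, 2018: 31 days (May has 31).
Jun 5, 2018 → Jul 5, 2018: 30 days (June has 30).
Jul 5, 2018 → Aug 5, 2018: 31 days (July has 31).
Aug 5, 2018 → Sep 5, 2018: 31 days (August has 31).
Sep 5, 2018 → Oct 5, 2018: 30 days (September has 30).
Oct 5, 2018 → Oct 17, 2018: 12 days.
Total: 226 days.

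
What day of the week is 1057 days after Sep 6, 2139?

Sunday

Sep 6, 2139 is a Sunday.
1057 mod 7 = 0, so 1057 days after a Sunday is Sunday + 0 = Sunday.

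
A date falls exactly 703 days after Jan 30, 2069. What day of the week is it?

Jan 30, 2069 is a Wednesday.
703 mod 7 = 3, so 703 days after a Wednesday is Wednesday + 3 = Saturday.

Saturday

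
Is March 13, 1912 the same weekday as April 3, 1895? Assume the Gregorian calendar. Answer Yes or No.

From Apr 3, 1895 to Mar 13, 1912 is 6188 days.
6188 mod 7 = 0, so they are the same weekday.
(Apr 3, 1895 is a Wednesday; Mar 13, 1912 is a Wednesday.)

Yes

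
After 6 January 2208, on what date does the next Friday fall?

Jan 6, 2208 is a Wednesday.
From Wednesday to the next Friday is 2 days.
Jan 6, 2208 + 2 = Jan 8, 2208.

January 8, 2208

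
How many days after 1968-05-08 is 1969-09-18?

498

May 8, 1968 → May 8, 1969: 365 days.
May 8, 1969 → Jun 8, 1969: 31 days (May has 31).
Jun 8, 1969 → Jul 8, 1969: 30 days (June has 30).
Jul 8, 1969 → Aug 8, 1969: 31 days (July has 31).
Aug 8, 1969 → Sep 8, 1969: 31 days (August has 31).
Sep 8, 1969 → Sep 18, 1969: 10 days.
Total: 498 days.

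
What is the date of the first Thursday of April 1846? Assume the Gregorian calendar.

April 1, 1846 is a Wednesday.
The first Thursday is therefore April 2 (1 days later).

April 2, 1846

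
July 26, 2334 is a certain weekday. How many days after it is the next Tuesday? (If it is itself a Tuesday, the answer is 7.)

5

Jul 26, 2334 is a Thursday.
From Thursday to the next Tuesday is 5 days.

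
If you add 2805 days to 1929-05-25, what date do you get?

January 28, 1937

+365 (one year) → May 25, 1930 (2440 left).
+365 (one year) → May 25, 1931 (2075 left).
+366 (one year; includes Feb 29, 1932) → May 25, 1932 (1709 left).
+365 (one year) → May 25, 1933 (1344 left).
+365 (one year) → May 25, 1934 (979 left).
+365 (one year) → May 25, 1935 (614 left).
+366 (one year; includes Feb 29, 1936) → May 25, 1936 (248 left).
May has 31 days: +7 → Jun 1, 1936 (241 left).
Jun has 30 days: +30 → Jul 1, 1936 (211 left).
Jul has 31 days: +31 → Aug 1, 1936 (180 left).
Aug has 31 days: +31 → Sep 1, 1936 (149 left).
Sep has 30 days: +30 → Oct 1, 1936 (119 left).
Oct has 31 days: +31 → Nov 1, 1936 (88 left).
Nov has 30 days: +30 → Dec 1, 1936 (58 left).
Dec has 31 days: +31 → Jan 1, 1937 (27 left).
+27 → Jan 28, 1937.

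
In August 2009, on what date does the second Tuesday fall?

August 11, 2009

August 1, 2009 is a Saturday.
The first Tuesday is therefore August 4 (3 days later).
The second Tuesday is 4 + 1×7 = August 11.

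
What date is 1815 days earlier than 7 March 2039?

March 18, 2034

−365 (one year) → Mar 7, 2038 (1450 left).
−365 (one year) → Mar 7, 2037 (1085 left).
−365 (one year) → Mar 7, 2036 (720 left).
−366 (one year; includes Feb 29, 2036) → Mar 7, 2035 (354 left).
−7 → Feb 28, 2035 (end of Feb, 28 days; 347 left).
−28 → Jan 31, 2035 (end of Jan, 31 days; 319 left).
−31 → Dec 31, 2034 (end of Dec, 31 days; 288 left).
−31 → Nov 30, 2034 (end of Nov, 30 days; 257 left).
−30 → Oct 31, 2034 (end of Oct, 31 days; 227 left).
−31 → Sep 30, 2034 (end of Sep, 30 days; 196 left).
−30 → Aug 31, 2034 (end of Aug, 31 days; 166 left).
−31 → Jul 31, 2034 (end of Jul, 31 days; 135 left).
−31 → Jun 30, 2034 (end of Jun, 30 days; 104 left).
−30 → May 31, 2034 (end of May, 31 days; 74 left).
−31 → Apr 30, 2034 (end of Apr, 30 days; 43 left).
−30 → Mar 31, 2034 (end of Mar, 31 days; 13 left).
−13 → Mar 18, 2034.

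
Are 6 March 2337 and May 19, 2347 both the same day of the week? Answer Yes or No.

No

From Mar 6, 2337 to May 19, 2347 is 3726 days.
3726 mod 7 = 2, so they are different weekdays.
(Mar 6, 2337 is a Saturday; May 19, 2347 is a Monday.)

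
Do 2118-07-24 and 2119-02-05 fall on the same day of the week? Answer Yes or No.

Yes

From Jul 24, 2118 to Feb 5, 2119 is 196 days.
196 mod 7 = 0, so they are the same weekday.
(Jul 24, 2118 is a Sunday; Feb 5, 2119 is a Sunday.)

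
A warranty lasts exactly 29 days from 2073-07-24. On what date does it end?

August 22, 2073

Jul has 31 days: +8 → Aug 1, 2073 (21 left).
+21 → Aug 22, 2073.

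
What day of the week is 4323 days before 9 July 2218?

First find the weekday of Jul 9, 2218. Doomsday rule: the anchor day for the 2200s is Friday. For year 18: 18÷12 = 1 r 6, and 6÷4 = 1, so 1+6+1 = 8.
Friday + 8 ≡ Saturday — that's 2218's doomsday.
In July the doomsday date is Jul 11.
Jul 9 is 2 days before Jul 11; 2 mod 7 = 2, so Saturday − 2 = Thursday.
4323 mod 7 = 4, so 4323 days before a Thursday is Thursday − 4 = Sunday.

Sunday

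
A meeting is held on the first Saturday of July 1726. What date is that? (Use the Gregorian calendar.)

July 1, 1726 is a Monday.
The first Saturday is therefore July 6 (5 days later).

July 6, 1726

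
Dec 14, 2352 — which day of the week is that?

Doomsday rule: the anchor day for the 2300s is Wednesday. For year 52: 52÷12 = 4 r 4, and 4÷4 = 1, so 4+4+1 = 9.
Wednesday + 9 ≡ Friday — that's 2352's doomsday.
In December the doomsday date is Dec 12.
Dec 14 is 2 days after Dec 12; 2 mod 7 = 2, so Friday + 2 = Sunday.

Sunday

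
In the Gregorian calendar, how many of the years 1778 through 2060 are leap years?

69

Multiples of 4 in [1778,2060]: 71.
Of those, multiples of 100: 3 (not leap unless ÷400).
Multiples of 400: 1.
Leap years = 71 − 3 + 1 = 69.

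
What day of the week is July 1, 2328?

Doomsday rule: the anchor day for the 2300s is Wednesday. For year 28: 28÷12 = 2 r 4, and 4÷4 = 1, so 2+4+1 = 7.
Wednesday + 7 ≡ Wednesday — that's 2328's doomsday.
In July the doomsday date is Jul 11.
Jul 1 is 10 days before Jul 11; 10 mod 7 = 3, so Wednesday − 3 = Sunday.

Sunday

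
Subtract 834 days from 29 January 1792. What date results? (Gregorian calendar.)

−365 (one year) → Jan 29, 1791 (469 left).
−365 (one year) → Jan 29, 1790 (104 left).
−29 → Dec 31, 1789 (end of Dec, 31 days; 75 left).
−31 → Nov 30, 1789 (end of Nov, 30 days; 44 left).
−30 → Oct 31, 1789 (end of Oct, 31 days; 14 left).
−14 → Oct 17, 1789.

October 17, 1789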